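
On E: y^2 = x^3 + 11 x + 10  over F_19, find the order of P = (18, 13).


Compute successive multiples of P until we hit O:
  1P = (18, 13)
  2P = (6, 11)
  3P = (4, 2)
  4P = (14, 1)
  5P = (15, 15)
  6P = (16, 11)
  7P = (5, 0)
  8P = (16, 8)
  ... (continuing to 14P)
  14P = O

ord(P) = 14


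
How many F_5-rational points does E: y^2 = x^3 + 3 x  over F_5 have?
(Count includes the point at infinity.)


For each x in F_5, count y with y^2 = x^3 + 3 x + 0 mod 5:
  x = 0: RHS = 0, y in [0]  -> 1 point(s)
  x = 1: RHS = 4, y in [2, 3]  -> 2 point(s)
  x = 2: RHS = 4, y in [2, 3]  -> 2 point(s)
  x = 3: RHS = 1, y in [1, 4]  -> 2 point(s)
  x = 4: RHS = 1, y in [1, 4]  -> 2 point(s)
Affine points: 9. Add the point at infinity: total = 10.

#E(F_5) = 10


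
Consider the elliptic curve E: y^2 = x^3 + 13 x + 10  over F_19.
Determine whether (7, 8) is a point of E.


Check whether y^2 = x^3 + 13 x + 10 (mod 19) for (x, y) = (7, 8).
LHS: y^2 = 8^2 mod 19 = 7
RHS: x^3 + 13 x + 10 = 7^3 + 13*7 + 10 mod 19 = 7
LHS = RHS

Yes, on the curve


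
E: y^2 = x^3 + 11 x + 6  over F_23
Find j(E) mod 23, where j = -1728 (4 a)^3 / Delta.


Delta = -16(4 a^3 + 27 b^2) mod 23 = 4
-1728 * (4 a)^3 = -1728 * (4*11)^3 mod 23 = 1
j = 1 * 4^(-1) mod 23 = 6

j = 6 (mod 23)


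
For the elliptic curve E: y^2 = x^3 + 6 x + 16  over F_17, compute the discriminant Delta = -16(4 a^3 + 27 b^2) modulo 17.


4 a^3 + 27 b^2 = 4*6^3 + 27*16^2 = 864 + 6912 = 7776
Delta = -16 * (7776) = -124416
Delta mod 17 = 7

Delta = 7 (mod 17)


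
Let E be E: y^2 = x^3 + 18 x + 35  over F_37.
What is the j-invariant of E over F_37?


Delta = -16(4 a^3 + 27 b^2) mod 37 = 19
-1728 * (4 a)^3 = -1728 * (4*18)^3 mod 37 = 23
j = 23 * 19^(-1) mod 37 = 9

j = 9 (mod 37)


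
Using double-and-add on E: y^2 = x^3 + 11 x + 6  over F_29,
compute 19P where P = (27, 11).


k = 19 = 10011_2 (binary, LSB first: 11001)
Double-and-add from P = (27, 11):
  bit 0 = 1: acc = O + (27, 11) = (27, 11)
  bit 1 = 1: acc = (27, 11) + (0, 8) = (26, 2)
  bit 2 = 0: acc unchanged = (26, 2)
  bit 3 = 0: acc unchanged = (26, 2)
  bit 4 = 1: acc = (26, 2) + (28, 20) = (27, 18)

19P = (27, 18)


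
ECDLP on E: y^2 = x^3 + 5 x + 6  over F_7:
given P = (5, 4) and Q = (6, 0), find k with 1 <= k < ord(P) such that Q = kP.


Enumerate multiples of P until we hit Q = (6, 0):
  1P = (5, 4)
  2P = (6, 0)
Match found at i = 2.

k = 2


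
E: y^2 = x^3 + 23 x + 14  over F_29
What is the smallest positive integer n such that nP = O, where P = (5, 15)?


Compute successive multiples of P until we hit O:
  1P = (5, 15)
  2P = (24, 8)
  3P = (6, 22)
  4P = (9, 15)
  5P = (15, 14)
  6P = (18, 24)
  7P = (13, 4)
  8P = (7, 24)
  ... (continuing to 29P)
  29P = O

ord(P) = 29


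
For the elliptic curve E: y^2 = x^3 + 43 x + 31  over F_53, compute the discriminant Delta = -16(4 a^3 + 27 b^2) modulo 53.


4 a^3 + 27 b^2 = 4*43^3 + 27*31^2 = 318028 + 25947 = 343975
Delta = -16 * (343975) = -5503600
Delta mod 53 = 26

Delta = 26 (mod 53)


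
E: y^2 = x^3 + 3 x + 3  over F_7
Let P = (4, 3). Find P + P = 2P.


Doubling: s = (3 x1^2 + a) / (2 y1)
s = (3*4^2 + 3) / (2*3) mod 7 = 5
x3 = s^2 - 2 x1 mod 7 = 5^2 - 2*4 = 3
y3 = s (x1 - x3) - y1 mod 7 = 5 * (4 - 3) - 3 = 2

2P = (3, 2)


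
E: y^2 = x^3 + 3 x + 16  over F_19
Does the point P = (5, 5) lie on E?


Check whether y^2 = x^3 + 3 x + 16 (mod 19) for (x, y) = (5, 5).
LHS: y^2 = 5^2 mod 19 = 6
RHS: x^3 + 3 x + 16 = 5^3 + 3*5 + 16 mod 19 = 4
LHS != RHS

No, not on the curve


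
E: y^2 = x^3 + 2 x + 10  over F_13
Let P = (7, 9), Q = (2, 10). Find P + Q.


P != Q, so use the chord formula.
s = (y2 - y1) / (x2 - x1) = (1) / (8) mod 13 = 5
x3 = s^2 - x1 - x2 mod 13 = 5^2 - 7 - 2 = 3
y3 = s (x1 - x3) - y1 mod 13 = 5 * (7 - 3) - 9 = 11

P + Q = (3, 11)


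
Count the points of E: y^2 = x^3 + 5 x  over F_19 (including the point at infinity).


For each x in F_19, count y with y^2 = x^3 + 5 x + 0 mod 19:
  x = 0: RHS = 0, y in [0]  -> 1 point(s)
  x = 1: RHS = 6, y in [5, 14]  -> 2 point(s)
  x = 3: RHS = 4, y in [2, 17]  -> 2 point(s)
  x = 5: RHS = 17, y in [6, 13]  -> 2 point(s)
  x = 7: RHS = 17, y in [6, 13]  -> 2 point(s)
  x = 8: RHS = 1, y in [1, 18]  -> 2 point(s)
  x = 10: RHS = 5, y in [9, 10]  -> 2 point(s)
  x = 13: RHS = 1, y in [1, 18]  -> 2 point(s)
  x = 15: RHS = 11, y in [7, 12]  -> 2 point(s)
  x = 17: RHS = 1, y in [1, 18]  -> 2 point(s)
Affine points: 19. Add the point at infinity: total = 20.

#E(F_19) = 20


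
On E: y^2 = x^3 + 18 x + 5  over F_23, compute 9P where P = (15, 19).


k = 9 = 1001_2 (binary, LSB first: 1001)
Double-and-add from P = (15, 19):
  bit 0 = 1: acc = O + (15, 19) = (15, 19)
  bit 1 = 0: acc unchanged = (15, 19)
  bit 2 = 0: acc unchanged = (15, 19)
  bit 3 = 1: acc = (15, 19) + (1, 1) = (11, 19)

9P = (11, 19)


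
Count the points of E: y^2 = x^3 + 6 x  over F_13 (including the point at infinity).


For each x in F_13, count y with y^2 = x^3 + 6 x + 0 mod 13:
  x = 0: RHS = 0, y in [0]  -> 1 point(s)
  x = 4: RHS = 10, y in [6, 7]  -> 2 point(s)
  x = 5: RHS = 12, y in [5, 8]  -> 2 point(s)
  x = 8: RHS = 1, y in [1, 12]  -> 2 point(s)
  x = 9: RHS = 3, y in [4, 9]  -> 2 point(s)
Affine points: 9. Add the point at infinity: total = 10.

#E(F_13) = 10


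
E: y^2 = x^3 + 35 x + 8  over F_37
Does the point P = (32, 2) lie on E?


Check whether y^2 = x^3 + 35 x + 8 (mod 37) for (x, y) = (32, 2).
LHS: y^2 = 2^2 mod 37 = 4
RHS: x^3 + 35 x + 8 = 32^3 + 35*32 + 8 mod 37 = 4
LHS = RHS

Yes, on the curve


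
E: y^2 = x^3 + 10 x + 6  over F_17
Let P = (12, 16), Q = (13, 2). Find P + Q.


P != Q, so use the chord formula.
s = (y2 - y1) / (x2 - x1) = (3) / (1) mod 17 = 3
x3 = s^2 - x1 - x2 mod 17 = 3^2 - 12 - 13 = 1
y3 = s (x1 - x3) - y1 mod 17 = 3 * (12 - 1) - 16 = 0

P + Q = (1, 0)


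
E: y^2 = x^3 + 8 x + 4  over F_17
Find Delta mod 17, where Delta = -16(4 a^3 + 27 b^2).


4 a^3 + 27 b^2 = 4*8^3 + 27*4^2 = 2048 + 432 = 2480
Delta = -16 * (2480) = -39680
Delta mod 17 = 15

Delta = 15 (mod 17)


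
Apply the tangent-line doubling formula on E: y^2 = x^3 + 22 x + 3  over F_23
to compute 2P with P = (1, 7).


Doubling: s = (3 x1^2 + a) / (2 y1)
s = (3*1^2 + 22) / (2*7) mod 23 = 10
x3 = s^2 - 2 x1 mod 23 = 10^2 - 2*1 = 6
y3 = s (x1 - x3) - y1 mod 23 = 10 * (1 - 6) - 7 = 12

2P = (6, 12)


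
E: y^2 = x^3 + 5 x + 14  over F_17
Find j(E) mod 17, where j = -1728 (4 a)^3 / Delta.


Delta = -16(4 a^3 + 27 b^2) mod 17 = 12
-1728 * (4 a)^3 = -1728 * (4*5)^3 mod 17 = 9
j = 9 * 12^(-1) mod 17 = 5

j = 5 (mod 17)


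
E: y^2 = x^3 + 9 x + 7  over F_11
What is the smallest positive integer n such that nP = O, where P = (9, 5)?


Compute successive multiples of P until we hit O:
  1P = (9, 5)
  2P = (5, 10)
  3P = (2, 0)
  4P = (5, 1)
  5P = (9, 6)
  6P = O

ord(P) = 6


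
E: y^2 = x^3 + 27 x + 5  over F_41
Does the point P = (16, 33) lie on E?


Check whether y^2 = x^3 + 27 x + 5 (mod 41) for (x, y) = (16, 33).
LHS: y^2 = 33^2 mod 41 = 23
RHS: x^3 + 27 x + 5 = 16^3 + 27*16 + 5 mod 41 = 23
LHS = RHS

Yes, on the curve


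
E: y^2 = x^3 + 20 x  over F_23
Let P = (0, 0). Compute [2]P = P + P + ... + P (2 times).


k = 2 = 10_2 (binary, LSB first: 01)
Double-and-add from P = (0, 0):
  bit 0 = 0: acc unchanged = O
  bit 1 = 1: acc = O + O = O

2P = O


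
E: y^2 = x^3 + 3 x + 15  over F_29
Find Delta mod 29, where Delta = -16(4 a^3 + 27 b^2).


4 a^3 + 27 b^2 = 4*3^3 + 27*15^2 = 108 + 6075 = 6183
Delta = -16 * (6183) = -98928
Delta mod 29 = 20

Delta = 20 (mod 29)


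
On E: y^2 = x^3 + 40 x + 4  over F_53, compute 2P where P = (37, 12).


Doubling: s = (3 x1^2 + a) / (2 y1)
s = (3*37^2 + 40) / (2*12) mod 53 = 16
x3 = s^2 - 2 x1 mod 53 = 16^2 - 2*37 = 23
y3 = s (x1 - x3) - y1 mod 53 = 16 * (37 - 23) - 12 = 0

2P = (23, 0)


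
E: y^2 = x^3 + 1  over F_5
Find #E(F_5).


For each x in F_5, count y with y^2 = x^3 + 0 x + 1 mod 5:
  x = 0: RHS = 1, y in [1, 4]  -> 2 point(s)
  x = 2: RHS = 4, y in [2, 3]  -> 2 point(s)
  x = 4: RHS = 0, y in [0]  -> 1 point(s)
Affine points: 5. Add the point at infinity: total = 6.

#E(F_5) = 6


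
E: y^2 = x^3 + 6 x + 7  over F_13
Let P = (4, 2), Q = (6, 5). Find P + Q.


P != Q, so use the chord formula.
s = (y2 - y1) / (x2 - x1) = (3) / (2) mod 13 = 8
x3 = s^2 - x1 - x2 mod 13 = 8^2 - 4 - 6 = 2
y3 = s (x1 - x3) - y1 mod 13 = 8 * (4 - 2) - 2 = 1

P + Q = (2, 1)


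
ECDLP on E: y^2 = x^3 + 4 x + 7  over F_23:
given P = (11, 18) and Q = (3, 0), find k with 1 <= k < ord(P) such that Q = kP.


Enumerate multiples of P until we hit Q = (3, 0):
  1P = (11, 18)
  2P = (4, 8)
  3P = (3, 0)
Match found at i = 3.

k = 3


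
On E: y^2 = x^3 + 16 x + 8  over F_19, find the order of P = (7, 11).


Compute successive multiples of P until we hit O:
  1P = (7, 11)
  2P = (10, 16)
  3P = (9, 11)
  4P = (3, 8)
  5P = (6, 4)
  6P = (17, 14)
  7P = (12, 16)
  8P = (1, 14)
  ... (continuing to 22P)
  22P = O

ord(P) = 22


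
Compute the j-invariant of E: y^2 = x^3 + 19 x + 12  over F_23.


Delta = -16(4 a^3 + 27 b^2) mod 23 = 9
-1728 * (4 a)^3 = -1728 * (4*19)^3 mod 23 = 6
j = 6 * 9^(-1) mod 23 = 16

j = 16 (mod 23)


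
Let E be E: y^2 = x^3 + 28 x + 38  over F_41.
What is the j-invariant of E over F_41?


Delta = -16(4 a^3 + 27 b^2) mod 41 = 26
-1728 * (4 a)^3 = -1728 * (4*28)^3 mod 41 = 32
j = 32 * 26^(-1) mod 41 = 17

j = 17 (mod 41)


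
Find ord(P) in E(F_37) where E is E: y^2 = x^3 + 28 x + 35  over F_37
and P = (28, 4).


Compute successive multiples of P until we hit O:
  1P = (28, 4)
  2P = (11, 3)
  3P = (19, 27)
  4P = (18, 28)
  5P = (16, 19)
  6P = (20, 23)
  7P = (1, 29)
  8P = (5, 35)
  ... (continuing to 35P)
  35P = O

ord(P) = 35


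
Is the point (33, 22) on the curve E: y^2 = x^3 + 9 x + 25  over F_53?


Check whether y^2 = x^3 + 9 x + 25 (mod 53) for (x, y) = (33, 22).
LHS: y^2 = 22^2 mod 53 = 7
RHS: x^3 + 9 x + 25 = 33^3 + 9*33 + 25 mod 53 = 7
LHS = RHS

Yes, on the curve


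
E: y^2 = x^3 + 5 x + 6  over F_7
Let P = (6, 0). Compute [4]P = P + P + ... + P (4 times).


k = 4 = 100_2 (binary, LSB first: 001)
Double-and-add from P = (6, 0):
  bit 0 = 0: acc unchanged = O
  bit 1 = 0: acc unchanged = O
  bit 2 = 1: acc = O + O = O

4P = O


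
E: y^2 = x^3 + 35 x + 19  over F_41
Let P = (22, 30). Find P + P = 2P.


Doubling: s = (3 x1^2 + a) / (2 y1)
s = (3*22^2 + 35) / (2*30) mod 41 = 20
x3 = s^2 - 2 x1 mod 41 = 20^2 - 2*22 = 28
y3 = s (x1 - x3) - y1 mod 41 = 20 * (22 - 28) - 30 = 14

2P = (28, 14)


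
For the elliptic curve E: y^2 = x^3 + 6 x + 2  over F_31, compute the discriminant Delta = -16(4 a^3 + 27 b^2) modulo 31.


4 a^3 + 27 b^2 = 4*6^3 + 27*2^2 = 864 + 108 = 972
Delta = -16 * (972) = -15552
Delta mod 31 = 10

Delta = 10 (mod 31)


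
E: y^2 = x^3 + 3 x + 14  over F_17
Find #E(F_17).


For each x in F_17, count y with y^2 = x^3 + 3 x + 14 mod 17:
  x = 1: RHS = 1, y in [1, 16]  -> 2 point(s)
  x = 3: RHS = 16, y in [4, 13]  -> 2 point(s)
  x = 5: RHS = 1, y in [1, 16]  -> 2 point(s)
  x = 7: RHS = 4, y in [2, 15]  -> 2 point(s)
  x = 11: RHS = 1, y in [1, 16]  -> 2 point(s)
  x = 15: RHS = 0, y in [0]  -> 1 point(s)
Affine points: 11. Add the point at infinity: total = 12.

#E(F_17) = 12


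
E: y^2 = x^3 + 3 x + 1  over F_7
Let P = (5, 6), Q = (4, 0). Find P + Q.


P != Q, so use the chord formula.
s = (y2 - y1) / (x2 - x1) = (1) / (6) mod 7 = 6
x3 = s^2 - x1 - x2 mod 7 = 6^2 - 5 - 4 = 6
y3 = s (x1 - x3) - y1 mod 7 = 6 * (5 - 6) - 6 = 2

P + Q = (6, 2)


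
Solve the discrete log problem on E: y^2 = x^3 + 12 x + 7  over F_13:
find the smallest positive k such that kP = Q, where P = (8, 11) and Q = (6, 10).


Enumerate multiples of P until we hit Q = (6, 10):
  1P = (8, 11)
  2P = (11, 12)
  3P = (10, 10)
  4P = (5, 7)
  5P = (9, 5)
  6P = (6, 3)
  7P = (2, 0)
  8P = (6, 10)
Match found at i = 8.

k = 8


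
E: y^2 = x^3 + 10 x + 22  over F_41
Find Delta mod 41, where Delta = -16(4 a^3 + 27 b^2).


4 a^3 + 27 b^2 = 4*10^3 + 27*22^2 = 4000 + 13068 = 17068
Delta = -16 * (17068) = -273088
Delta mod 41 = 13

Delta = 13 (mod 41)


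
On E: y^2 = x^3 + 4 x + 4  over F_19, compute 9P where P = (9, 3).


k = 9 = 1001_2 (binary, LSB first: 1001)
Double-and-add from P = (9, 3):
  bit 0 = 1: acc = O + (9, 3) = (9, 3)
  bit 1 = 0: acc unchanged = (9, 3)
  bit 2 = 0: acc unchanged = (9, 3)
  bit 3 = 1: acc = (9, 3) + (3, 10) = (11, 12)

9P = (11, 12)


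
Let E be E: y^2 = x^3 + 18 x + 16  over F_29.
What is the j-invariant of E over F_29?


Delta = -16(4 a^3 + 27 b^2) mod 29 = 25
-1728 * (4 a)^3 = -1728 * (4*18)^3 mod 29 = 13
j = 13 * 25^(-1) mod 29 = 4

j = 4 (mod 29)


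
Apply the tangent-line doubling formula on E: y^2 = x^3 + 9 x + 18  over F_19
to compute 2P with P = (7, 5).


Doubling: s = (3 x1^2 + a) / (2 y1)
s = (3*7^2 + 9) / (2*5) mod 19 = 8
x3 = s^2 - 2 x1 mod 19 = 8^2 - 2*7 = 12
y3 = s (x1 - x3) - y1 mod 19 = 8 * (7 - 12) - 5 = 12

2P = (12, 12)


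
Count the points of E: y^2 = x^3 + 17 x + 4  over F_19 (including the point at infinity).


For each x in F_19, count y with y^2 = x^3 + 17 x + 4 mod 19:
  x = 0: RHS = 4, y in [2, 17]  -> 2 point(s)
  x = 3: RHS = 6, y in [5, 14]  -> 2 point(s)
  x = 5: RHS = 5, y in [9, 10]  -> 2 point(s)
  x = 8: RHS = 6, y in [5, 14]  -> 2 point(s)
  x = 12: RHS = 17, y in [6, 13]  -> 2 point(s)
  x = 13: RHS = 9, y in [3, 16]  -> 2 point(s)
  x = 15: RHS = 5, y in [9, 10]  -> 2 point(s)
  x = 17: RHS = 0, y in [0]  -> 1 point(s)
  x = 18: RHS = 5, y in [9, 10]  -> 2 point(s)
Affine points: 17. Add the point at infinity: total = 18.

#E(F_19) = 18


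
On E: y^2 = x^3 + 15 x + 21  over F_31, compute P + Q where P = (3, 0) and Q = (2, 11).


P != Q, so use the chord formula.
s = (y2 - y1) / (x2 - x1) = (11) / (30) mod 31 = 20
x3 = s^2 - x1 - x2 mod 31 = 20^2 - 3 - 2 = 23
y3 = s (x1 - x3) - y1 mod 31 = 20 * (3 - 23) - 0 = 3

P + Q = (23, 3)


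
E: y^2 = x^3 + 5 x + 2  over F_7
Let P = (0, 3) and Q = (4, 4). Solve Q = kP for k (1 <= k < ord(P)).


Enumerate multiples of P until we hit Q = (4, 4):
  1P = (0, 3)
  2P = (4, 3)
  3P = (3, 4)
  4P = (1, 6)
  5P = (1, 1)
  6P = (3, 3)
  7P = (4, 4)
Match found at i = 7.

k = 7


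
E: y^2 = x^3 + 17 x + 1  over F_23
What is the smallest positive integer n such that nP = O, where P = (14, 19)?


Compute successive multiples of P until we hit O:
  1P = (14, 19)
  2P = (22, 11)
  3P = (11, 1)
  4P = (11, 22)
  5P = (22, 12)
  6P = (14, 4)
  7P = O

ord(P) = 7


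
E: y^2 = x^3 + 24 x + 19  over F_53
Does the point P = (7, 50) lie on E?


Check whether y^2 = x^3 + 24 x + 19 (mod 53) for (x, y) = (7, 50).
LHS: y^2 = 50^2 mod 53 = 9
RHS: x^3 + 24 x + 19 = 7^3 + 24*7 + 19 mod 53 = 0
LHS != RHS

No, not on the curve


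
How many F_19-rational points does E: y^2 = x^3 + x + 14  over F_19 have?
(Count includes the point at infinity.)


For each x in F_19, count y with y^2 = x^3 + 1 x + 14 mod 19:
  x = 1: RHS = 16, y in [4, 15]  -> 2 point(s)
  x = 2: RHS = 5, y in [9, 10]  -> 2 point(s)
  x = 3: RHS = 6, y in [5, 14]  -> 2 point(s)
  x = 4: RHS = 6, y in [5, 14]  -> 2 point(s)
  x = 5: RHS = 11, y in [7, 12]  -> 2 point(s)
  x = 9: RHS = 11, y in [7, 12]  -> 2 point(s)
  x = 10: RHS = 17, y in [6, 13]  -> 2 point(s)
  x = 11: RHS = 7, y in [8, 11]  -> 2 point(s)
  x = 12: RHS = 6, y in [5, 14]  -> 2 point(s)
  x = 13: RHS = 1, y in [1, 18]  -> 2 point(s)
  x = 14: RHS = 17, y in [6, 13]  -> 2 point(s)
  x = 17: RHS = 4, y in [2, 17]  -> 2 point(s)
Affine points: 24. Add the point at infinity: total = 25.

#E(F_19) = 25


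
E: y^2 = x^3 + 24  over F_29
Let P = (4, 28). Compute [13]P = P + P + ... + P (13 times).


k = 13 = 1101_2 (binary, LSB first: 1011)
Double-and-add from P = (4, 28):
  bit 0 = 1: acc = O + (4, 28) = (4, 28)
  bit 1 = 0: acc unchanged = (4, 28)
  bit 2 = 1: acc = (4, 28) + (15, 21) = (14, 10)
  bit 3 = 1: acc = (14, 10) + (21, 11) = (10, 3)

13P = (10, 3)


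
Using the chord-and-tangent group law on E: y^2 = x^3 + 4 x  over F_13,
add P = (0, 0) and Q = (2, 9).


P != Q, so use the chord formula.
s = (y2 - y1) / (x2 - x1) = (9) / (2) mod 13 = 11
x3 = s^2 - x1 - x2 mod 13 = 11^2 - 0 - 2 = 2
y3 = s (x1 - x3) - y1 mod 13 = 11 * (0 - 2) - 0 = 4

P + Q = (2, 4)


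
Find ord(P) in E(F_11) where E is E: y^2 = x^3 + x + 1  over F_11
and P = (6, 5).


Compute successive multiples of P until we hit O:
  1P = (6, 5)
  2P = (0, 1)
  3P = (3, 8)
  4P = (3, 3)
  5P = (0, 10)
  6P = (6, 6)
  7P = O

ord(P) = 7


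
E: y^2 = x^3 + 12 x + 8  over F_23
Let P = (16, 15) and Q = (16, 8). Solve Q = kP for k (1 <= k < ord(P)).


Enumerate multiples of P until we hit Q = (16, 8):
  1P = (16, 15)
  2P = (0, 10)
  3P = (0, 13)
  4P = (16, 8)
Match found at i = 4.

k = 4


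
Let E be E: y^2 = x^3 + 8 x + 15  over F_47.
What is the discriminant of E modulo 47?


4 a^3 + 27 b^2 = 4*8^3 + 27*15^2 = 2048 + 6075 = 8123
Delta = -16 * (8123) = -129968
Delta mod 47 = 34

Delta = 34 (mod 47)


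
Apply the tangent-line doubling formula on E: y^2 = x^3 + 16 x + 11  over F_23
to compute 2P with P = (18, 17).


Doubling: s = (3 x1^2 + a) / (2 y1)
s = (3*18^2 + 16) / (2*17) mod 23 = 2
x3 = s^2 - 2 x1 mod 23 = 2^2 - 2*18 = 14
y3 = s (x1 - x3) - y1 mod 23 = 2 * (18 - 14) - 17 = 14

2P = (14, 14)


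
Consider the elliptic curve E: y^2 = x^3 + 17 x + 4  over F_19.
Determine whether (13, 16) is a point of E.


Check whether y^2 = x^3 + 17 x + 4 (mod 19) for (x, y) = (13, 16).
LHS: y^2 = 16^2 mod 19 = 9
RHS: x^3 + 17 x + 4 = 13^3 + 17*13 + 4 mod 19 = 9
LHS = RHS

Yes, on the curve


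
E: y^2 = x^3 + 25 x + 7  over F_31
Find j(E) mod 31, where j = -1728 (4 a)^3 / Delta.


Delta = -16(4 a^3 + 27 b^2) mod 31 = 3
-1728 * (4 a)^3 = -1728 * (4*25)^3 mod 31 = 16
j = 16 * 3^(-1) mod 31 = 26

j = 26 (mod 31)


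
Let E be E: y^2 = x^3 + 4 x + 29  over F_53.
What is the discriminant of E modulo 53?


4 a^3 + 27 b^2 = 4*4^3 + 27*29^2 = 256 + 22707 = 22963
Delta = -16 * (22963) = -367408
Delta mod 53 = 41

Delta = 41 (mod 53)


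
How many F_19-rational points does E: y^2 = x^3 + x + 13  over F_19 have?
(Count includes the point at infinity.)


For each x in F_19, count y with y^2 = x^3 + 1 x + 13 mod 19:
  x = 2: RHS = 4, y in [2, 17]  -> 2 point(s)
  x = 3: RHS = 5, y in [9, 10]  -> 2 point(s)
  x = 4: RHS = 5, y in [9, 10]  -> 2 point(s)
  x = 6: RHS = 7, y in [8, 11]  -> 2 point(s)
  x = 8: RHS = 1, y in [1, 18]  -> 2 point(s)
  x = 10: RHS = 16, y in [4, 15]  -> 2 point(s)
  x = 11: RHS = 6, y in [5, 14]  -> 2 point(s)
  x = 12: RHS = 5, y in [9, 10]  -> 2 point(s)
  x = 13: RHS = 0, y in [0]  -> 1 point(s)
  x = 14: RHS = 16, y in [4, 15]  -> 2 point(s)
  x = 18: RHS = 11, y in [7, 12]  -> 2 point(s)
Affine points: 21. Add the point at infinity: total = 22.

#E(F_19) = 22


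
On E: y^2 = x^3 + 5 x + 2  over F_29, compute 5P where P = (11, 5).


k = 5 = 101_2 (binary, LSB first: 101)
Double-and-add from P = (11, 5):
  bit 0 = 1: acc = O + (11, 5) = (11, 5)
  bit 1 = 0: acc unchanged = (11, 5)
  bit 2 = 1: acc = (11, 5) + (11, 5) = (11, 24)

5P = (11, 24)


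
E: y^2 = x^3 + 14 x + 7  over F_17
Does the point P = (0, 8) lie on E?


Check whether y^2 = x^3 + 14 x + 7 (mod 17) for (x, y) = (0, 8).
LHS: y^2 = 8^2 mod 17 = 13
RHS: x^3 + 14 x + 7 = 0^3 + 14*0 + 7 mod 17 = 7
LHS != RHS

No, not on the curve


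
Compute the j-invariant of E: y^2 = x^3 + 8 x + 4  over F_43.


Delta = -16(4 a^3 + 27 b^2) mod 43 = 9
-1728 * (4 a)^3 = -1728 * (4*8)^3 mod 43 = 27
j = 27 * 9^(-1) mod 43 = 3

j = 3 (mod 43)


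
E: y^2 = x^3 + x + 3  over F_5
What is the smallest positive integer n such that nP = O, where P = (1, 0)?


Compute successive multiples of P until we hit O:
  1P = (1, 0)
  2P = O

ord(P) = 2


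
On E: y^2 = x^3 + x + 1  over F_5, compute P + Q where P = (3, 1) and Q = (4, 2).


P != Q, so use the chord formula.
s = (y2 - y1) / (x2 - x1) = (1) / (1) mod 5 = 1
x3 = s^2 - x1 - x2 mod 5 = 1^2 - 3 - 4 = 4
y3 = s (x1 - x3) - y1 mod 5 = 1 * (3 - 4) - 1 = 3

P + Q = (4, 3)


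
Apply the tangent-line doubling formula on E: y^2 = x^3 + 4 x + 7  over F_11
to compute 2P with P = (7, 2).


Doubling: s = (3 x1^2 + a) / (2 y1)
s = (3*7^2 + 4) / (2*2) mod 11 = 2
x3 = s^2 - 2 x1 mod 11 = 2^2 - 2*7 = 1
y3 = s (x1 - x3) - y1 mod 11 = 2 * (7 - 1) - 2 = 10

2P = (1, 10)


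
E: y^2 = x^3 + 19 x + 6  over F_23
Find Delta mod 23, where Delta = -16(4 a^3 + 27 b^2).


4 a^3 + 27 b^2 = 4*19^3 + 27*6^2 = 27436 + 972 = 28408
Delta = -16 * (28408) = -454528
Delta mod 23 = 21

Delta = 21 (mod 23)


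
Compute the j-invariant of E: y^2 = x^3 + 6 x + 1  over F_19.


Delta = -16(4 a^3 + 27 b^2) mod 19 = 13
-1728 * (4 a)^3 = -1728 * (4*6)^3 mod 19 = 11
j = 11 * 13^(-1) mod 19 = 14

j = 14 (mod 19)


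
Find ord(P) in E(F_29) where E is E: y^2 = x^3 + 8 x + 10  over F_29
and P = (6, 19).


Compute successive multiples of P until we hit O:
  1P = (6, 19)
  2P = (17, 10)
  3P = (28, 28)
  4P = (15, 5)
  5P = (14, 16)
  6P = (25, 28)
  7P = (2, 18)
  8P = (12, 23)
  ... (continuing to 28P)
  28P = O

ord(P) = 28


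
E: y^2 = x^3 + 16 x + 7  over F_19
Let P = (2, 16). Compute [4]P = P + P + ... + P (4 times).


k = 4 = 100_2 (binary, LSB first: 001)
Double-and-add from P = (2, 16):
  bit 0 = 0: acc unchanged = O
  bit 1 = 0: acc unchanged = O
  bit 2 = 1: acc = O + (18, 3) = (18, 3)

4P = (18, 3)


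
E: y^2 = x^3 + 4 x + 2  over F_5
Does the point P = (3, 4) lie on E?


Check whether y^2 = x^3 + 4 x + 2 (mod 5) for (x, y) = (3, 4).
LHS: y^2 = 4^2 mod 5 = 1
RHS: x^3 + 4 x + 2 = 3^3 + 4*3 + 2 mod 5 = 1
LHS = RHS

Yes, on the curve


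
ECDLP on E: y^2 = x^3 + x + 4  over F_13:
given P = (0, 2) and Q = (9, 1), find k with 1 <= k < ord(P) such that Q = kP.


Enumerate multiples of P until we hit Q = (9, 1):
  1P = (0, 2)
  2P = (9, 12)
  3P = (7, 9)
  4P = (7, 4)
  5P = (9, 1)
Match found at i = 5.

k = 5


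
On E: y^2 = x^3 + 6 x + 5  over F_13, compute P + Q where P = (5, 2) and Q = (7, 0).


P != Q, so use the chord formula.
s = (y2 - y1) / (x2 - x1) = (11) / (2) mod 13 = 12
x3 = s^2 - x1 - x2 mod 13 = 12^2 - 5 - 7 = 2
y3 = s (x1 - x3) - y1 mod 13 = 12 * (5 - 2) - 2 = 8

P + Q = (2, 8)


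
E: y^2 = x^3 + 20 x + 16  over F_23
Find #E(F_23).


For each x in F_23, count y with y^2 = x^3 + 20 x + 16 mod 23:
  x = 0: RHS = 16, y in [4, 19]  -> 2 point(s)
  x = 2: RHS = 18, y in [8, 15]  -> 2 point(s)
  x = 7: RHS = 16, y in [4, 19]  -> 2 point(s)
  x = 11: RHS = 3, y in [7, 16]  -> 2 point(s)
  x = 12: RHS = 6, y in [11, 12]  -> 2 point(s)
  x = 13: RHS = 12, y in [9, 14]  -> 2 point(s)
  x = 14: RHS = 4, y in [2, 21]  -> 2 point(s)
  x = 16: RHS = 16, y in [4, 19]  -> 2 point(s)
  x = 17: RHS = 2, y in [5, 18]  -> 2 point(s)
  x = 22: RHS = 18, y in [8, 15]  -> 2 point(s)
Affine points: 20. Add the point at infinity: total = 21.

#E(F_23) = 21


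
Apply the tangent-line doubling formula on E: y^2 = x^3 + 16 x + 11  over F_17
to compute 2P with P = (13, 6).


Doubling: s = (3 x1^2 + a) / (2 y1)
s = (3*13^2 + 16) / (2*6) mod 17 = 11
x3 = s^2 - 2 x1 mod 17 = 11^2 - 2*13 = 10
y3 = s (x1 - x3) - y1 mod 17 = 11 * (13 - 10) - 6 = 10

2P = (10, 10)


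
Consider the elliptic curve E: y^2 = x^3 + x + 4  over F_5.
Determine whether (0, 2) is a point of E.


Check whether y^2 = x^3 + 1 x + 4 (mod 5) for (x, y) = (0, 2).
LHS: y^2 = 2^2 mod 5 = 4
RHS: x^3 + 1 x + 4 = 0^3 + 1*0 + 4 mod 5 = 4
LHS = RHS

Yes, on the curve


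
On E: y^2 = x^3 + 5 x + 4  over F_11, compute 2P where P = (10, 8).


Doubling: s = (3 x1^2 + a) / (2 y1)
s = (3*10^2 + 5) / (2*8) mod 11 = 6
x3 = s^2 - 2 x1 mod 11 = 6^2 - 2*10 = 5
y3 = s (x1 - x3) - y1 mod 11 = 6 * (10 - 5) - 8 = 0

2P = (5, 0)


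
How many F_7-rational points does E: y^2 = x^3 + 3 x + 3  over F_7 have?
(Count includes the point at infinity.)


For each x in F_7, count y with y^2 = x^3 + 3 x + 3 mod 7:
  x = 1: RHS = 0, y in [0]  -> 1 point(s)
  x = 3: RHS = 4, y in [2, 5]  -> 2 point(s)
  x = 4: RHS = 2, y in [3, 4]  -> 2 point(s)
Affine points: 5. Add the point at infinity: total = 6.

#E(F_7) = 6


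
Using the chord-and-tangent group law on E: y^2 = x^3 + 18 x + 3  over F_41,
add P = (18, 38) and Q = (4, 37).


P != Q, so use the chord formula.
s = (y2 - y1) / (x2 - x1) = (40) / (27) mod 41 = 3
x3 = s^2 - x1 - x2 mod 41 = 3^2 - 18 - 4 = 28
y3 = s (x1 - x3) - y1 mod 41 = 3 * (18 - 28) - 38 = 14

P + Q = (28, 14)


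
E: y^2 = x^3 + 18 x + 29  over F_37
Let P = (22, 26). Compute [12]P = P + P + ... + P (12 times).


k = 12 = 1100_2 (binary, LSB first: 0011)
Double-and-add from P = (22, 26):
  bit 0 = 0: acc unchanged = O
  bit 1 = 0: acc unchanged = O
  bit 2 = 1: acc = O + (20, 29) = (20, 29)
  bit 3 = 1: acc = (20, 29) + (31, 36) = (2, 6)

12P = (2, 6)


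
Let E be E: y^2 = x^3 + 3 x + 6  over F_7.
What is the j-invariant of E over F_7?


Delta = -16(4 a^3 + 27 b^2) mod 7 = 3
-1728 * (4 a)^3 = -1728 * (4*3)^3 mod 7 = 6
j = 6 * 3^(-1) mod 7 = 2

j = 2 (mod 7)


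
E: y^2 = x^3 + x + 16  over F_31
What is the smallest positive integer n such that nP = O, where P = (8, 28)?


Compute successive multiples of P until we hit O:
  1P = (8, 28)
  2P = (0, 4)
  3P = (1, 24)
  4P = (16, 25)
  5P = (27, 14)
  6P = (12, 19)
  7P = (18, 10)
  8P = (7, 26)
  ... (continuing to 31P)
  31P = O

ord(P) = 31


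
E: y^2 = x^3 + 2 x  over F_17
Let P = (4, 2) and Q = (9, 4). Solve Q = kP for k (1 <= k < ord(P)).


Enumerate multiples of P until we hit Q = (9, 4):
  1P = (4, 2)
  2P = (8, 16)
  3P = (13, 9)
  4P = (9, 13)
  5P = (0, 0)
  6P = (9, 4)
Match found at i = 6.

k = 6


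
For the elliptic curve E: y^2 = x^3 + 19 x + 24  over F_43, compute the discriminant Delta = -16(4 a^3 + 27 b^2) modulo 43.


4 a^3 + 27 b^2 = 4*19^3 + 27*24^2 = 27436 + 15552 = 42988
Delta = -16 * (42988) = -687808
Delta mod 43 = 20

Delta = 20 (mod 43)


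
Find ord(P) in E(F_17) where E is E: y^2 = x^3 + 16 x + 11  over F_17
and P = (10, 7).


Compute successive multiples of P until we hit O:
  1P = (10, 7)
  2P = (10, 10)
  3P = O

ord(P) = 3


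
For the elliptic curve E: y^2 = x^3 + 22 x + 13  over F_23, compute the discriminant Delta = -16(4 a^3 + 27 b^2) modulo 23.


4 a^3 + 27 b^2 = 4*22^3 + 27*13^2 = 42592 + 4563 = 47155
Delta = -16 * (47155) = -754480
Delta mod 23 = 12

Delta = 12 (mod 23)


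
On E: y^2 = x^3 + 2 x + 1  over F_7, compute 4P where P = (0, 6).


k = 4 = 100_2 (binary, LSB first: 001)
Double-and-add from P = (0, 6):
  bit 0 = 0: acc unchanged = O
  bit 1 = 0: acc unchanged = O
  bit 2 = 1: acc = O + (0, 1) = (0, 1)

4P = (0, 1)


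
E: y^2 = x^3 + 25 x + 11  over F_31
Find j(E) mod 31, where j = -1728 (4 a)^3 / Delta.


Delta = -16(4 a^3 + 27 b^2) mod 31 = 23
-1728 * (4 a)^3 = -1728 * (4*25)^3 mod 31 = 16
j = 16 * 23^(-1) mod 31 = 29

j = 29 (mod 31)


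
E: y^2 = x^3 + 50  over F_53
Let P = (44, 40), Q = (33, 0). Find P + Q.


P != Q, so use the chord formula.
s = (y2 - y1) / (x2 - x1) = (13) / (42) mod 53 = 47
x3 = s^2 - x1 - x2 mod 53 = 47^2 - 44 - 33 = 12
y3 = s (x1 - x3) - y1 mod 53 = 47 * (44 - 12) - 40 = 33

P + Q = (12, 33)


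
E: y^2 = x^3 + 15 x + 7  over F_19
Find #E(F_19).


For each x in F_19, count y with y^2 = x^3 + 15 x + 7 mod 19:
  x = 0: RHS = 7, y in [8, 11]  -> 2 point(s)
  x = 1: RHS = 4, y in [2, 17]  -> 2 point(s)
  x = 2: RHS = 7, y in [8, 11]  -> 2 point(s)
  x = 4: RHS = 17, y in [6, 13]  -> 2 point(s)
  x = 5: RHS = 17, y in [6, 13]  -> 2 point(s)
  x = 6: RHS = 9, y in [3, 16]  -> 2 point(s)
  x = 9: RHS = 16, y in [4, 15]  -> 2 point(s)
  x = 10: RHS = 17, y in [6, 13]  -> 2 point(s)
  x = 13: RHS = 5, y in [9, 10]  -> 2 point(s)
  x = 14: RHS = 16, y in [4, 15]  -> 2 point(s)
  x = 15: RHS = 16, y in [4, 15]  -> 2 point(s)
  x = 16: RHS = 11, y in [7, 12]  -> 2 point(s)
  x = 17: RHS = 7, y in [8, 11]  -> 2 point(s)
Affine points: 26. Add the point at infinity: total = 27.

#E(F_19) = 27


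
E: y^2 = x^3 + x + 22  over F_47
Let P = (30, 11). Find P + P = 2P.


Doubling: s = (3 x1^2 + a) / (2 y1)
s = (3*30^2 + 1) / (2*11) mod 47 = 1
x3 = s^2 - 2 x1 mod 47 = 1^2 - 2*30 = 35
y3 = s (x1 - x3) - y1 mod 47 = 1 * (30 - 35) - 11 = 31

2P = (35, 31)


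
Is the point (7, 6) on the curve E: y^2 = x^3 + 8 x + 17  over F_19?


Check whether y^2 = x^3 + 8 x + 17 (mod 19) for (x, y) = (7, 6).
LHS: y^2 = 6^2 mod 19 = 17
RHS: x^3 + 8 x + 17 = 7^3 + 8*7 + 17 mod 19 = 17
LHS = RHS

Yes, on the curve


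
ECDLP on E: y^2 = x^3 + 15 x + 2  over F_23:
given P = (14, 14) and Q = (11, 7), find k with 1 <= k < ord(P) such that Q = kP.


Enumerate multiples of P until we hit Q = (11, 7):
  1P = (14, 14)
  2P = (19, 4)
  3P = (17, 15)
  4P = (10, 18)
  5P = (0, 18)
  6P = (18, 20)
  7P = (22, 20)
  8P = (12, 22)
  9P = (13, 5)
  10P = (8, 17)
  11P = (7, 17)
  12P = (5, 15)
  13P = (6, 3)
  14P = (11, 16)
  15P = (1, 8)
  16P = (1, 15)
  17P = (11, 7)
Match found at i = 17.

k = 17


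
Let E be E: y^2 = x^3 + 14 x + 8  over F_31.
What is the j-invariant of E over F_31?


Delta = -16(4 a^3 + 27 b^2) mod 31 = 3
-1728 * (4 a)^3 = -1728 * (4*14)^3 mod 31 = 8
j = 8 * 3^(-1) mod 31 = 13

j = 13 (mod 31)


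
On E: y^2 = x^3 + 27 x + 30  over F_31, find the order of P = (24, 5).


Compute successive multiples of P until we hit O:
  1P = (24, 5)
  2P = (8, 13)
  3P = (7, 2)
  4P = (4, 4)
  5P = (13, 25)
  6P = (26, 24)
  7P = (17, 15)
  8P = (30, 8)
  ... (continuing to 34P)
  34P = O

ord(P) = 34


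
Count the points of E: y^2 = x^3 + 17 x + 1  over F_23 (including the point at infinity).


For each x in F_23, count y with y^2 = x^3 + 17 x + 1 mod 23:
  x = 0: RHS = 1, y in [1, 22]  -> 2 point(s)
  x = 4: RHS = 18, y in [8, 15]  -> 2 point(s)
  x = 5: RHS = 4, y in [2, 21]  -> 2 point(s)
  x = 7: RHS = 3, y in [7, 16]  -> 2 point(s)
  x = 9: RHS = 9, y in [3, 20]  -> 2 point(s)
  x = 11: RHS = 1, y in [1, 22]  -> 2 point(s)
  x = 12: RHS = 1, y in [1, 22]  -> 2 point(s)
  x = 13: RHS = 4, y in [2, 21]  -> 2 point(s)
  x = 14: RHS = 16, y in [4, 19]  -> 2 point(s)
  x = 22: RHS = 6, y in [11, 12]  -> 2 point(s)
Affine points: 20. Add the point at infinity: total = 21.

#E(F_23) = 21


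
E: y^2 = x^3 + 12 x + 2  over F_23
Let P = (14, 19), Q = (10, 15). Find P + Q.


P != Q, so use the chord formula.
s = (y2 - y1) / (x2 - x1) = (19) / (19) mod 23 = 1
x3 = s^2 - x1 - x2 mod 23 = 1^2 - 14 - 10 = 0
y3 = s (x1 - x3) - y1 mod 23 = 1 * (14 - 0) - 19 = 18

P + Q = (0, 18)


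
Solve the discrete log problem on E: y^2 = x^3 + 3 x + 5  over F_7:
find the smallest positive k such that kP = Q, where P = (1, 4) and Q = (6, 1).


Enumerate multiples of P until we hit Q = (6, 1):
  1P = (1, 4)
  2P = (6, 1)
Match found at i = 2.

k = 2


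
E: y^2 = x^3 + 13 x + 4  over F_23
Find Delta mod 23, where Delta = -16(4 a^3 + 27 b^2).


4 a^3 + 27 b^2 = 4*13^3 + 27*4^2 = 8788 + 432 = 9220
Delta = -16 * (9220) = -147520
Delta mod 23 = 2

Delta = 2 (mod 23)


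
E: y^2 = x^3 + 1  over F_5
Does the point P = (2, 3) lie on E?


Check whether y^2 = x^3 + 0 x + 1 (mod 5) for (x, y) = (2, 3).
LHS: y^2 = 3^2 mod 5 = 4
RHS: x^3 + 0 x + 1 = 2^3 + 0*2 + 1 mod 5 = 4
LHS = RHS

Yes, on the curve


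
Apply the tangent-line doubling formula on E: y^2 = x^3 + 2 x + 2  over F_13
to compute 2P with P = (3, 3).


Doubling: s = (3 x1^2 + a) / (2 y1)
s = (3*3^2 + 2) / (2*3) mod 13 = 7
x3 = s^2 - 2 x1 mod 13 = 7^2 - 2*3 = 4
y3 = s (x1 - x3) - y1 mod 13 = 7 * (3 - 4) - 3 = 3

2P = (4, 3)


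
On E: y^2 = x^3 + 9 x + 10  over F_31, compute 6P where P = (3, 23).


k = 6 = 110_2 (binary, LSB first: 011)
Double-and-add from P = (3, 23):
  bit 0 = 0: acc unchanged = O
  bit 1 = 1: acc = O + (1, 19) = (1, 19)
  bit 2 = 1: acc = (1, 19) + (6, 30) = (9, 13)

6P = (9, 13)


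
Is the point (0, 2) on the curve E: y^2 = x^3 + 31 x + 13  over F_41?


Check whether y^2 = x^3 + 31 x + 13 (mod 41) for (x, y) = (0, 2).
LHS: y^2 = 2^2 mod 41 = 4
RHS: x^3 + 31 x + 13 = 0^3 + 31*0 + 13 mod 41 = 13
LHS != RHS

No, not on the curve


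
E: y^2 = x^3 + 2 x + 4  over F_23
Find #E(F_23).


For each x in F_23, count y with y^2 = x^3 + 2 x + 4 mod 23:
  x = 0: RHS = 4, y in [2, 21]  -> 2 point(s)
  x = 2: RHS = 16, y in [4, 19]  -> 2 point(s)
  x = 5: RHS = 1, y in [1, 22]  -> 2 point(s)
  x = 6: RHS = 2, y in [5, 18]  -> 2 point(s)
  x = 7: RHS = 16, y in [4, 19]  -> 2 point(s)
  x = 8: RHS = 3, y in [7, 16]  -> 2 point(s)
  x = 10: RHS = 12, y in [9, 14]  -> 2 point(s)
  x = 11: RHS = 0, y in [0]  -> 1 point(s)
  x = 12: RHS = 8, y in [10, 13]  -> 2 point(s)
  x = 14: RHS = 16, y in [4, 19]  -> 2 point(s)
  x = 17: RHS = 6, y in [11, 12]  -> 2 point(s)
  x = 19: RHS = 1, y in [1, 22]  -> 2 point(s)
  x = 22: RHS = 1, y in [1, 22]  -> 2 point(s)
Affine points: 25. Add the point at infinity: total = 26.

#E(F_23) = 26


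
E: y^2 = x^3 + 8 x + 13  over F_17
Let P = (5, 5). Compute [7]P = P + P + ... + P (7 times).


k = 7 = 111_2 (binary, LSB first: 111)
Double-and-add from P = (5, 5):
  bit 0 = 1: acc = O + (5, 5) = (5, 5)
  bit 1 = 1: acc = (5, 5) + (5, 12) = O
  bit 2 = 1: acc = O + (5, 5) = (5, 5)

7P = (5, 5)


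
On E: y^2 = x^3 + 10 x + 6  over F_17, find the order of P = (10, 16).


Compute successive multiples of P until we hit O:
  1P = (10, 16)
  2P = (1, 0)
  3P = (10, 1)
  4P = O

ord(P) = 4


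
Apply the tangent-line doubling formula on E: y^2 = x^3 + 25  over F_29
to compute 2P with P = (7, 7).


Doubling: s = (3 x1^2 + a) / (2 y1)
s = (3*7^2 + 0) / (2*7) mod 29 = 25
x3 = s^2 - 2 x1 mod 29 = 25^2 - 2*7 = 2
y3 = s (x1 - x3) - y1 mod 29 = 25 * (7 - 2) - 7 = 2

2P = (2, 2)


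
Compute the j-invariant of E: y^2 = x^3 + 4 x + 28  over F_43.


Delta = -16(4 a^3 + 27 b^2) mod 43 = 12
-1728 * (4 a)^3 = -1728 * (4*4)^3 mod 43 = 41
j = 41 * 12^(-1) mod 43 = 7

j = 7 (mod 43)


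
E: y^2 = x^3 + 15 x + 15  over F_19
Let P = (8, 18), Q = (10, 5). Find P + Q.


P != Q, so use the chord formula.
s = (y2 - y1) / (x2 - x1) = (6) / (2) mod 19 = 3
x3 = s^2 - x1 - x2 mod 19 = 3^2 - 8 - 10 = 10
y3 = s (x1 - x3) - y1 mod 19 = 3 * (8 - 10) - 18 = 14

P + Q = (10, 14)


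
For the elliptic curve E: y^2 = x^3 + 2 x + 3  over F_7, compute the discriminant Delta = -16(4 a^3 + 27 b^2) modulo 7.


4 a^3 + 27 b^2 = 4*2^3 + 27*3^2 = 32 + 243 = 275
Delta = -16 * (275) = -4400
Delta mod 7 = 3

Delta = 3 (mod 7)


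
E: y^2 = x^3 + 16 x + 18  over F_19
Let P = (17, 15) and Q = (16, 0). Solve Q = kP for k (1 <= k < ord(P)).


Enumerate multiples of P until we hit Q = (16, 0):
  1P = (17, 15)
  2P = (2, 18)
  3P = (16, 0)
Match found at i = 3.

k = 3


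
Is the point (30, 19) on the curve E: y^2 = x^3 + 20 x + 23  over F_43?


Check whether y^2 = x^3 + 20 x + 23 (mod 43) for (x, y) = (30, 19).
LHS: y^2 = 19^2 mod 43 = 17
RHS: x^3 + 20 x + 23 = 30^3 + 20*30 + 23 mod 43 = 17
LHS = RHS

Yes, on the curve


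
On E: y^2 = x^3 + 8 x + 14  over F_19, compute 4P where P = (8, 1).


k = 4 = 100_2 (binary, LSB first: 001)
Double-and-add from P = (8, 1):
  bit 0 = 0: acc unchanged = O
  bit 1 = 0: acc unchanged = O
  bit 2 = 1: acc = O + (18, 9) = (18, 9)

4P = (18, 9)


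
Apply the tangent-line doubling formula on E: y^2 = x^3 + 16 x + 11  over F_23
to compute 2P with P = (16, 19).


Doubling: s = (3 x1^2 + a) / (2 y1)
s = (3*16^2 + 16) / (2*19) mod 23 = 17
x3 = s^2 - 2 x1 mod 23 = 17^2 - 2*16 = 4
y3 = s (x1 - x3) - y1 mod 23 = 17 * (16 - 4) - 19 = 1

2P = (4, 1)


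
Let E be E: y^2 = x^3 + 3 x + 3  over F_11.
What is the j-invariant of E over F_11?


Delta = -16(4 a^3 + 27 b^2) mod 11 = 5
-1728 * (4 a)^3 = -1728 * (4*3)^3 mod 11 = 10
j = 10 * 5^(-1) mod 11 = 2

j = 2 (mod 11)


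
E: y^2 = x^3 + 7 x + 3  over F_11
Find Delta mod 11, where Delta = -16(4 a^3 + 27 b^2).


4 a^3 + 27 b^2 = 4*7^3 + 27*3^2 = 1372 + 243 = 1615
Delta = -16 * (1615) = -25840
Delta mod 11 = 10

Delta = 10 (mod 11)


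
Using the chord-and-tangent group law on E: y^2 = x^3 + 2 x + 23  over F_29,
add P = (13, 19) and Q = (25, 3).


P != Q, so use the chord formula.
s = (y2 - y1) / (x2 - x1) = (13) / (12) mod 29 = 18
x3 = s^2 - x1 - x2 mod 29 = 18^2 - 13 - 25 = 25
y3 = s (x1 - x3) - y1 mod 29 = 18 * (13 - 25) - 19 = 26

P + Q = (25, 26)


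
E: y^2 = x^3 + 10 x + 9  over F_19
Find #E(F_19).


For each x in F_19, count y with y^2 = x^3 + 10 x + 9 mod 19:
  x = 0: RHS = 9, y in [3, 16]  -> 2 point(s)
  x = 1: RHS = 1, y in [1, 18]  -> 2 point(s)
  x = 3: RHS = 9, y in [3, 16]  -> 2 point(s)
  x = 6: RHS = 0, y in [0]  -> 1 point(s)
  x = 7: RHS = 4, y in [2, 17]  -> 2 point(s)
  x = 9: RHS = 11, y in [7, 12]  -> 2 point(s)
  x = 10: RHS = 7, y in [8, 11]  -> 2 point(s)
  x = 11: RHS = 6, y in [5, 14]  -> 2 point(s)
  x = 14: RHS = 5, y in [9, 10]  -> 2 point(s)
  x = 15: RHS = 0, y in [0]  -> 1 point(s)
  x = 16: RHS = 9, y in [3, 16]  -> 2 point(s)
  x = 17: RHS = 0, y in [0]  -> 1 point(s)
  x = 18: RHS = 17, y in [6, 13]  -> 2 point(s)
Affine points: 23. Add the point at infinity: total = 24.

#E(F_19) = 24


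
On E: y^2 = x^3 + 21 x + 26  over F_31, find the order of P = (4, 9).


Compute successive multiples of P until we hit O:
  1P = (4, 9)
  2P = (11, 21)
  3P = (24, 1)
  4P = (23, 11)
  5P = (29, 21)
  6P = (2, 18)
  7P = (22, 10)
  8P = (25, 26)
  ... (continuing to 37P)
  37P = O

ord(P) = 37


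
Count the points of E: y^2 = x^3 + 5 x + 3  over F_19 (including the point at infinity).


For each x in F_19, count y with y^2 = x^3 + 5 x + 3 mod 19:
  x = 1: RHS = 9, y in [3, 16]  -> 2 point(s)
  x = 3: RHS = 7, y in [8, 11]  -> 2 point(s)
  x = 4: RHS = 11, y in [7, 12]  -> 2 point(s)
  x = 5: RHS = 1, y in [1, 18]  -> 2 point(s)
  x = 7: RHS = 1, y in [1, 18]  -> 2 point(s)
  x = 8: RHS = 4, y in [2, 17]  -> 2 point(s)
  x = 9: RHS = 17, y in [6, 13]  -> 2 point(s)
  x = 12: RHS = 5, y in [9, 10]  -> 2 point(s)
  x = 13: RHS = 4, y in [2, 17]  -> 2 point(s)
  x = 14: RHS = 5, y in [9, 10]  -> 2 point(s)
  x = 17: RHS = 4, y in [2, 17]  -> 2 point(s)
  x = 18: RHS = 16, y in [4, 15]  -> 2 point(s)
Affine points: 24. Add the point at infinity: total = 25.

#E(F_19) = 25


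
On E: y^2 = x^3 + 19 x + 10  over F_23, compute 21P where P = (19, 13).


k = 21 = 10101_2 (binary, LSB first: 10101)
Double-and-add from P = (19, 13):
  bit 0 = 1: acc = O + (19, 13) = (19, 13)
  bit 1 = 0: acc unchanged = (19, 13)
  bit 2 = 1: acc = (19, 13) + (9, 6) = (4, 9)
  bit 3 = 0: acc unchanged = (4, 9)
  bit 4 = 1: acc = (4, 9) + (13, 4) = (10, 2)

21P = (10, 2)


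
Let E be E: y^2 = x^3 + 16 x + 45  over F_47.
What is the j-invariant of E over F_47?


Delta = -16(4 a^3 + 27 b^2) mod 47 = 33
-1728 * (4 a)^3 = -1728 * (4*16)^3 mod 47 = 40
j = 40 * 33^(-1) mod 47 = 24

j = 24 (mod 47)


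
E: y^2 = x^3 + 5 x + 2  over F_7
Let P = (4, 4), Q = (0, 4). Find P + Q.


P != Q, so use the chord formula.
s = (y2 - y1) / (x2 - x1) = (0) / (3) mod 7 = 0
x3 = s^2 - x1 - x2 mod 7 = 0^2 - 4 - 0 = 3
y3 = s (x1 - x3) - y1 mod 7 = 0 * (4 - 3) - 4 = 3

P + Q = (3, 3)


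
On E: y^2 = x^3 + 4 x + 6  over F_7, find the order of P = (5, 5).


Compute successive multiples of P until we hit O:
  1P = (5, 5)
  2P = (6, 6)
  3P = (4, 3)
  4P = (2, 1)
  5P = (1, 5)
  6P = (1, 2)
  7P = (2, 6)
  8P = (4, 4)
  ... (continuing to 11P)
  11P = O

ord(P) = 11


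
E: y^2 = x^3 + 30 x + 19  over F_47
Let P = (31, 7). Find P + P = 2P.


Doubling: s = (3 x1^2 + a) / (2 y1)
s = (3*31^2 + 30) / (2*7) mod 47 = 10
x3 = s^2 - 2 x1 mod 47 = 10^2 - 2*31 = 38
y3 = s (x1 - x3) - y1 mod 47 = 10 * (31 - 38) - 7 = 17

2P = (38, 17)


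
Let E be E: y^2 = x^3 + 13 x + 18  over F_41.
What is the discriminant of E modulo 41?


4 a^3 + 27 b^2 = 4*13^3 + 27*18^2 = 8788 + 8748 = 17536
Delta = -16 * (17536) = -280576
Delta mod 41 = 28

Delta = 28 (mod 41)


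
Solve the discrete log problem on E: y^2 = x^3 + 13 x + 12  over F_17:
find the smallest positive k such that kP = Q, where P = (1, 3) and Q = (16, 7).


Enumerate multiples of P until we hit Q = (16, 7):
  1P = (1, 3)
  2P = (7, 15)
  3P = (13, 7)
  4P = (5, 7)
  5P = (12, 3)
  6P = (4, 14)
  7P = (16, 10)
  8P = (8, 13)
  9P = (9, 5)
  10P = (6, 0)
  11P = (9, 12)
  12P = (8, 4)
  13P = (16, 7)
Match found at i = 13.

k = 13
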